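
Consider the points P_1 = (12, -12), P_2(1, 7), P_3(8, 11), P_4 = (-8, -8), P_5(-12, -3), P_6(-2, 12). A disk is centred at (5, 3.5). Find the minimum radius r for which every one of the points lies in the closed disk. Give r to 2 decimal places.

18.20

The required radius is the distance from (5, 3.5) to the farthest point.
Squared distances: 289.25, 28.25, 65.25, 301.25, 331.25, 121.25.
Maximum is 331.25, attained at P_5.
r = √(331.25) ≈ 18.20.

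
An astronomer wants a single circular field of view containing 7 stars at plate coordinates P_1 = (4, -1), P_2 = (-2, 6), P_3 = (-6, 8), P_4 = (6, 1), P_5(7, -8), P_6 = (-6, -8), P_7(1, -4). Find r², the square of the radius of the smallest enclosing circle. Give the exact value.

A smallest enclosing disk is always determined by at most three of the input points on its boundary.
The farthest pair is P_3–P_5 with squared distance 425. The circle on this segment as diameter has centre (0.5, 0) and r² = 425/4 = 106.25.
Check P_1: distance² to centre = 13.25 ≤ 106.25, so it lies inside.
All remaining points lie in this disk, and no smaller disk contains both endpoints, so this is the minimum enclosing circle.

106.25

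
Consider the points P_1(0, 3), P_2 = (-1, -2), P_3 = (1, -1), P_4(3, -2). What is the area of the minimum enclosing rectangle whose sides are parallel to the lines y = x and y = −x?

In coordinates u = x + y, v = x − y the rectangle is axis-aligned; the map (x,y)→(u,v) scales areas by 2.
u-values: 3, -3, 0, 1; range = 3 − (-3) = 6.
v-values: -3, 1, 2, 5; range = 5 − (-3) = 8.
Area = (6 × 8) / 2 = 24.

24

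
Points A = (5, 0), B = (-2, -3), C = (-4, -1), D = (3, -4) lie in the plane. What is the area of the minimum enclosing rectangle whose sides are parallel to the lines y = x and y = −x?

50

In coordinates u = x + y, v = x − y the rectangle is axis-aligned; the map (x,y)→(u,v) scales areas by 2.
u-values: 5, -5, -5, -1; range = 5 − (-5) = 10.
v-values: 5, 1, -3, 7; range = 7 − (-3) = 10.
Area = (10 × 10) / 2 = 50.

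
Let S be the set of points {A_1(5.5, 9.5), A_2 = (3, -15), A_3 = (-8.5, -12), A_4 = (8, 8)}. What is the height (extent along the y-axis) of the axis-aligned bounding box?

24.5

max y = 9.5, min y = -15, so height = 24.5.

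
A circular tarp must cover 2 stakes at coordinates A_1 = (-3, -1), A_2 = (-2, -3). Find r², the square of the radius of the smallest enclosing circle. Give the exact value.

1.25

The smallest circle enclosing two points has them as diameter endpoints.
Centre = midpoint = (-2.5, -2); r² = |A_1A_2|²/4 = 5/4 = 1.25.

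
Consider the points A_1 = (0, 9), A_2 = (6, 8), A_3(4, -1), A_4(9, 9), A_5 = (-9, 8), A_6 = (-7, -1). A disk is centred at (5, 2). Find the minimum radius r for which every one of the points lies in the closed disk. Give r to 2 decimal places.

15.23

The required radius is the distance from (5, 2) to the farthest point.
Squared distances: 74, 37, 10, 65, 232, 153.
Maximum is 232, attained at A_5.
r = √232 ≈ 15.23.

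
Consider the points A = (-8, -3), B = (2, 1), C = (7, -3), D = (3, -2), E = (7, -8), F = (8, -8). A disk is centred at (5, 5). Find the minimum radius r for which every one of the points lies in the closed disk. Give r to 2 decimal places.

15.26

The required radius is the distance from (5, 5) to the farthest point.
Squared distances: 233, 25, 68, 53, 173, 178.
Maximum is 233, attained at A.
r = √233 ≈ 15.26.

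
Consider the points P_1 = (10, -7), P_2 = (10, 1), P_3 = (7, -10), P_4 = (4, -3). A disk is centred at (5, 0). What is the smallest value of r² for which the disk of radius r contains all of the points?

104

The required radius is the distance from (5, 0) to the farthest point.
Squared distances: 74, 26, 104, 10.
Maximum is 104, attained at P_3.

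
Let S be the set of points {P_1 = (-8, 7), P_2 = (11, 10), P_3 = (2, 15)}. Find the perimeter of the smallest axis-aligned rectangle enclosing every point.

Width = max x − min x = 11 − (-8) = 19.
Height = max y − min y = 15 − 7 = 8.
Perimeter = 2(19 + 8) = 54.

54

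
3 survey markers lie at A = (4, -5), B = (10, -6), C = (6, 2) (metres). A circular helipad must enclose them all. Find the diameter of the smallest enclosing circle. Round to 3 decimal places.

9.002

Side lengths²: AB² = 37, AC² = 53, BC² = 80.
Since BC² = 80 < 53 + 37 = 90, the triangle is acute, so the smallest enclosing circle is the circumcircle.
Circumcentre = (83/11, -49/22), r² = 9805/484.
Diameter = 2r = 2√(9805/484) ≈ 9.002.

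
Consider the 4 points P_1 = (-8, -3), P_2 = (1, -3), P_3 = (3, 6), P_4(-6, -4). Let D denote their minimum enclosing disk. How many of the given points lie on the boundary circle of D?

The farthest pair is P_1–P_3 with squared distance 202. The circle on this segment as diameter has centre (-2.5, 1.5) and r² = 202/4 = 50.5.
Check P_2: distance² to centre = 32.5 ≤ 50.5, so it lies inside.
All remaining points lie in this disk, and no smaller disk contains both endpoints, so this is the minimum enclosing circle.
The points at distance exactly r from the centre are P_1, P_3 — 2 points.

2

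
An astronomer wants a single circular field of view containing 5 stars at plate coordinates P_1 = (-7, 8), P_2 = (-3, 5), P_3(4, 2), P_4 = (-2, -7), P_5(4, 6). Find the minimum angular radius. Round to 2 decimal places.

The minimum enclosing circle is determined by three boundary points: P_1, P_4, P_5.
Their circumcentre is (-159/62, 71/62) with r² = 128125/1922.
The farthest remaining point P_3 is at distance² 84229/1922 ≤ 128125/1922.
r = √(128125/1922) ≈ 8.16.

8.16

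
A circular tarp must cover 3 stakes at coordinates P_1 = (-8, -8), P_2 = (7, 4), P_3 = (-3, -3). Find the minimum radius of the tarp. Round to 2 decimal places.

9.60

Side lengths²: P_1P_2² = 369, P_1P_3² = 50, P_2P_3² = 149.
Since P_1P_2² = 369 ≥ 149 + 50 = 199, the angle opposite P_1P_2 is not acute, so the smallest enclosing circle has P_1P_2 as diameter.
Centre = midpoint of P_1P_2 = (-0.5, -2), r² = 369/4 = 92.25.
r = √(92.25) ≈ 9.60.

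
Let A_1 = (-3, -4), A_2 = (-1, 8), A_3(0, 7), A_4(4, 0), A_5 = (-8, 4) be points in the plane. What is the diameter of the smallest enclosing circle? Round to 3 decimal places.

12.649

A smallest enclosing disk is always determined by at most three of the input points on its boundary.
The farthest pair is A_4–A_5 with squared distance 160. The circle on this segment as diameter has centre (-2, 2) and r² = 160/4 = 40.
Check A_1: distance² to centre = 37 ≤ 40, so it lies inside.
All remaining points lie in this disk, and no smaller disk contains both endpoints, so this is the minimum enclosing circle.
Diameter = 2r = 2√40 ≈ 12.649.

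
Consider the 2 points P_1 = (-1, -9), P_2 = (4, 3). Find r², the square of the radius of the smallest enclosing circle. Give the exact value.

The smallest circle enclosing two points has them as diameter endpoints.
Centre = midpoint = (1.5, -3); r² = |P_1P_2|²/4 = 169/4 = 42.25.

42.25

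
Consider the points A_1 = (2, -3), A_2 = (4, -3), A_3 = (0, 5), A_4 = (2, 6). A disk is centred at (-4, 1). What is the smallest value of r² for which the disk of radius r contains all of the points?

80

The required radius is the distance from (-4, 1) to the farthest point.
Squared distances: 52, 80, 32, 61.
Maximum is 80, attained at A_2.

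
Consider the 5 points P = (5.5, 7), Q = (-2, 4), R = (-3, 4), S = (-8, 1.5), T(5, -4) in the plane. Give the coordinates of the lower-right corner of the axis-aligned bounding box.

x-range [-8, 5.5], y-range [-4, 7].
The lower-right corner is (5.5, -4).

(5.5, -4)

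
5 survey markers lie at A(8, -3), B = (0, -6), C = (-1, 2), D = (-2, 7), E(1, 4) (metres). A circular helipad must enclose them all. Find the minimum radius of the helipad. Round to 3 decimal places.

A smallest enclosing disk is always determined by at most three of the input points on its boundary.
The minimum enclosing circle is determined by three boundary points: A, B, D.
Their circumcentre is (43/22, 21/22) with r² = 12629/242.
The farthest remaining point E is at distance² 2465/242 ≤ 12629/242.
r = √(12629/242) ≈ 7.224.

7.224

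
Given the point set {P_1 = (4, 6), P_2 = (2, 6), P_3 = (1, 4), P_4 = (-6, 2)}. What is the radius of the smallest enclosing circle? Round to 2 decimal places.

5.39

A smallest enclosing disk is always determined by at most three of the input points on its boundary.
The farthest pair is P_1–P_4 with squared distance 116. The circle on this segment as diameter has centre (-1, 4) and r² = 116/4 = 29.
Check P_2: distance² to centre = 13 ≤ 29, so it lies inside.
All remaining points lie in this disk, and no smaller disk contains both endpoints, so this is the minimum enclosing circle.
r = √29 ≈ 5.39.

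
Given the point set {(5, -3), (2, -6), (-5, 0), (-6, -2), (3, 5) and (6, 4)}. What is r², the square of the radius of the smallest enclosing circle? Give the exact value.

A smallest enclosing disk is always determined by at most three of the input points on its boundary.
The minimum enclosing circle is determined by three boundary points: (2, -6), (-6, -2), (6, 4).
Their circumcentre is (0.25, 0.5) with r² = 45.3125.
The farthest remaining point (5, -3) is at distance² 34.8125 ≤ 45.3125.

45.3125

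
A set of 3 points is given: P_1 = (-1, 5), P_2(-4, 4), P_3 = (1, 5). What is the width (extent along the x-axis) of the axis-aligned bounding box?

max x = 1, min x = -4, so width = 5.

5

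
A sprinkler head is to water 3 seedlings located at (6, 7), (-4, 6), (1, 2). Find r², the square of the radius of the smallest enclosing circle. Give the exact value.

Call the three points A, B, C in the order given.
Side lengths²: AB² = 101, AC² = 50, BC² = 41.
Since AB² = 101 ≥ 50 + 41 = 91, the angle opposite AB is not acute, so the smallest enclosing circle has AB as diameter.
Centre = midpoint of AB = (1, 6.5), r² = 101/4 = 25.25.

25.25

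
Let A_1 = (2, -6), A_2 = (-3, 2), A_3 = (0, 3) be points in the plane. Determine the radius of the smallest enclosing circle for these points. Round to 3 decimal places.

Side lengths²: A_1A_2² = 89, A_1A_3² = 85, A_2A_3² = 10.
Since A_1A_2² = 89 < 85 + 10 = 95, the triangle is acute, so the smallest enclosing circle is the circumcircle.
Circumcentre = (-5/58, -101/58), r² = 37825/1682.
r = √(37825/1682) ≈ 4.742.

4.742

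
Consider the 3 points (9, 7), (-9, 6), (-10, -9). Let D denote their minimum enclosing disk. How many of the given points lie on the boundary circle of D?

Call the three points A, B, C in the order given.
Side lengths²: AB² = 325, AC² = 617, BC² = 226.
Since AC² = 617 ≥ 325 + 226 = 551, the angle opposite AC is not acute, so the smallest enclosing circle has AC as diameter.
Centre = midpoint of AC = (-0.5, -1), r² = 617/4 = 154.25.
The points at distance exactly r from the centre are (9, 7), (-10, -9) — 2 points.

2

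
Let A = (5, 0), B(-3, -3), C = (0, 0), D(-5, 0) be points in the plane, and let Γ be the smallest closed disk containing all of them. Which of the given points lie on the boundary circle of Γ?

A smallest enclosing disk is always determined by at most three of the input points on its boundary.
The farthest pair is A–D with squared distance 100. The circle on this segment as diameter has centre (0, 0) and r² = 100/4 = 25.
Check B: distance² to centre = 18 ≤ 25, so it lies inside.
All remaining points lie in this disk, and no smaller disk contains both endpoints, so this is the minimum enclosing circle.
The points at distance exactly r from the centre are A, D — 2 points.

A, D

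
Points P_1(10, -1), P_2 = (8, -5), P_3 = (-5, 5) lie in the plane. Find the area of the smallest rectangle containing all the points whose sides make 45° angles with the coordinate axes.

In coordinates u = x + y, v = x − y the rectangle is axis-aligned; the map (x,y)→(u,v) scales areas by 2.
u-values: 9, 3, 0; range = 9 − 0 = 9.
v-values: 11, 13, -10; range = 13 − (-10) = 23.
Area = (9 × 23) / 2 = 103.5.

103.5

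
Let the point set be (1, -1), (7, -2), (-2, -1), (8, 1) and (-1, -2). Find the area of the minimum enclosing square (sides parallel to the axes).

100

The bounding box has width 10 and height 3.
An axis-aligned square enclosing the set must have side ≥ max(width, height).
So the minimum side is max(10, 3) = 10.
Area = 10² = 100.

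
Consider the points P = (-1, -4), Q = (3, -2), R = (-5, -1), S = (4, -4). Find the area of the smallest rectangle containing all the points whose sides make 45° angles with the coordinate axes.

42

In coordinates u = x + y, v = x − y the rectangle is axis-aligned; the map (x,y)→(u,v) scales areas by 2.
u-values: -5, 1, -6, 0; range = 1 − (-6) = 7.
v-values: 3, 5, -4, 8; range = 8 − (-4) = 12.
Area = (7 × 12) / 2 = 42.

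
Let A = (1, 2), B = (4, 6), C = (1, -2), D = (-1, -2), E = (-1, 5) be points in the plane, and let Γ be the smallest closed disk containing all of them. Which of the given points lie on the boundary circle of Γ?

By Welzl's lemma the MEC is supported by two points (diametrically opposite) or three points (on a circumcircle).
The farthest pair is B–D with squared distance 89. The circle on this segment as diameter has centre (1.5, 2) and r² = 89/4 = 22.25.
Check A: distance² to centre = 0.25 ≤ 22.25, so it lies inside.
All remaining points lie in this disk, and no smaller disk contains both endpoints, so this is the minimum enclosing circle.
The points at distance exactly r from the centre are B, D — 2 points.

B, D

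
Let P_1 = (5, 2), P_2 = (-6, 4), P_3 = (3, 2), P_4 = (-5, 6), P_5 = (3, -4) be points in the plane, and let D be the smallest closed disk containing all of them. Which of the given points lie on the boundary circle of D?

P_4, P_5

By Welzl's lemma the MEC is supported by two points (diametrically opposite) or three points (on a circumcircle).
The farthest pair is P_4–P_5 with squared distance 164. The circle on this segment as diameter has centre (-1, 1) and r² = 164/4 = 41.
Check P_1: distance² to centre = 37 ≤ 41, so it lies inside.
All remaining points lie in this disk, and no smaller disk contains both endpoints, so this is the minimum enclosing circle.
The points at distance exactly r from the centre are P_4, P_5 — 2 points.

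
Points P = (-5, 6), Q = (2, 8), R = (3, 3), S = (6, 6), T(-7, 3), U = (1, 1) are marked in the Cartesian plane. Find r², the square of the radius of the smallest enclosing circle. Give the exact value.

By Welzl's lemma the MEC is supported by two points (diametrically opposite) or three points (on a circumcircle).
The farthest pair is S–T with squared distance 178. The circle on this segment as diameter has centre (-0.5, 4.5) and r² = 178/4 = 44.5.
Check P: distance² to centre = 22.5 ≤ 44.5, so it lies inside.
All remaining points lie in this disk, and no smaller disk contains both endpoints, so this is the minimum enclosing circle.

44.5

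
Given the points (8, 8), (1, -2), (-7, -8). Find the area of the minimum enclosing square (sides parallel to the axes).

The bounding box has width 15 and height 16.
An axis-aligned square enclosing the set must have side ≥ max(width, height).
So the minimum side is max(15, 16) = 16.
Area = 16² = 256.

256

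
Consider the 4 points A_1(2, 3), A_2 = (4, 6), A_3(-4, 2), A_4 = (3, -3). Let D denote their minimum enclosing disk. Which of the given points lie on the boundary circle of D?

A_2, A_3, A_4

The minimum enclosing circle of a finite set is fixed by two of the points (as a diameter) or three (as a circumcircle).
The minimum enclosing circle is determined by three boundary points: A_2, A_3, A_4.
Their circumcentre is (19/17, 30/17) with r² = 7585/289.
The farthest remaining point A_1 is at distance² 666/289 ≤ 7585/289.
The points at distance exactly r from the centre are A_2, A_3, A_4 — 3 points.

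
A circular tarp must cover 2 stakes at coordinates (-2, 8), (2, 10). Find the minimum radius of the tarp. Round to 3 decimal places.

2.236

The smallest circle enclosing two points has them as diameter endpoints.
Centre = midpoint = (0, 9); r² = |(-2, 8)−(2, 10)|²/4 = 20/4 = 5.
r = √5 ≈ 2.236.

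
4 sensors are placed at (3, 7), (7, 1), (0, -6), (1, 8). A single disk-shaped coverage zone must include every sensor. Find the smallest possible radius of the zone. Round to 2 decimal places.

The minimum enclosing circle of a finite set is fixed by two of the points (as a diameter) or three (as a circumcircle).
The farthest pair is (0, -6)–(1, 8) with squared distance 197. The circle on this segment as diameter has centre (0.5, 1) and r² = 197/4 = 49.25.
Check (3, 7): distance² to centre = 42.25 ≤ 49.25, so it lies inside.
All remaining points lie in this disk, and no smaller disk contains both endpoints, so this is the minimum enclosing circle.
r = √(49.25) ≈ 7.02.

7.02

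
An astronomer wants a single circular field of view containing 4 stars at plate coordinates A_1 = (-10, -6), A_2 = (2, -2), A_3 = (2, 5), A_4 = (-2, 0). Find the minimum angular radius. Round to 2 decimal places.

The farthest pair is A_1–A_3 with squared distance 265. The circle on this segment as diameter has centre (-4, -0.5) and r² = 265/4 = 66.25.
Check A_2: distance² to centre = 38.25 ≤ 66.25, so it lies inside.
All remaining points lie in this disk, and no smaller disk contains both endpoints, so this is the minimum enclosing circle.
r = √(66.25) ≈ 8.14.

8.14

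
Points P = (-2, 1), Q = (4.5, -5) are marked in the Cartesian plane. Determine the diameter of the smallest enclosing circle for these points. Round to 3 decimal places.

The smallest circle enclosing two points has them as diameter endpoints.
Centre = midpoint = (1.25, -2); r² = |PQ|²/4 = 78.25/4 = 19.5625.
Diameter = 2r = 2√(19.5625) ≈ 8.846.

8.846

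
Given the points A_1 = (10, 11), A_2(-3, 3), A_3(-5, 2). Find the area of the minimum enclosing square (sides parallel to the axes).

225

The bounding box has width 15 and height 9.
An axis-aligned square enclosing the set must have side ≥ max(width, height).
So the minimum side is max(15, 9) = 15.
Area = 15² = 225.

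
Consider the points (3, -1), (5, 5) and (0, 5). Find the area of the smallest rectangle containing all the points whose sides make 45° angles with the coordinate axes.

In coordinates u = x + y, v = x − y the rectangle is axis-aligned; the map (x,y)→(u,v) scales areas by 2.
u-values: 2, 10, 5; range = 10 − 2 = 8.
v-values: 4, 0, -5; range = 4 − (-5) = 9.
Area = (8 × 9) / 2 = 36.

36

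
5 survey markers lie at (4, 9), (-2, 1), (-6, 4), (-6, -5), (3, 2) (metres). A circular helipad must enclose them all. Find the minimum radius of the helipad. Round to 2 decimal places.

The minimum enclosing circle of a finite set is fixed by two of the points (as a diameter) or three (as a circumcircle).
The farthest pair is (4, 9)–(-6, -5) with squared distance 296. The circle on this segment as diameter has centre (-1, 2) and r² = 296/4 = 74.
Check (-2, 1): distance² to centre = 2 ≤ 74, so it lies inside.
All remaining points lie in this disk, and no smaller disk contains both endpoints, so this is the minimum enclosing circle.
r = √74 ≈ 8.60.

8.60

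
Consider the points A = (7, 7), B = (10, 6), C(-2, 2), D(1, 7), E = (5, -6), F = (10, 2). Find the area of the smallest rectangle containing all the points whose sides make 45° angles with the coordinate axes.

In coordinates u = x + y, v = x − y the rectangle is axis-aligned; the map (x,y)→(u,v) scales areas by 2.
u-values: 14, 16, 0, 8, -1, 12; range = 16 − (-1) = 17.
v-values: 0, 4, -4, -6, 11, 8; range = 11 − (-6) = 17.
Area = (17 × 17) / 2 = 144.5.

144.5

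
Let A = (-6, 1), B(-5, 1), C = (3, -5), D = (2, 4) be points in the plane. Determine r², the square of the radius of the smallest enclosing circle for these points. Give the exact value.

The minimum enclosing circle of a finite set is fixed by two of the points (as a diameter) or three (as a circumcircle).
The minimum enclosing circle is determined by three boundary points: A, C, D.
Their circumcentre is (-0.74, -0.86) with r² = 31.1272.
The farthest remaining point B is at distance² 21.6072 ≤ 31.1272.

31.1272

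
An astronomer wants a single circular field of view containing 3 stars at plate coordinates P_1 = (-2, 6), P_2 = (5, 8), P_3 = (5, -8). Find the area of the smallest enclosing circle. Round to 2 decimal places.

208.13

Side lengths²: P_1P_2² = 53, P_1P_3² = 245, P_2P_3² = 256.
Since P_2P_3² = 256 < 245 + 53 = 298, the triangle is acute, so the smallest enclosing circle is the circumcircle.
Circumcentre = (3.5, 0), r² = 66.25.
Area = π·r² = π·66.25 ≈ 208.13.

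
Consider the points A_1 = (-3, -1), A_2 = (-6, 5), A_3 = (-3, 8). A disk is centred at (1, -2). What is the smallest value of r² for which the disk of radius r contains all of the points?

The required radius is the distance from (1, -2) to the farthest point.
Squared distances: 17, 98, 116.
Maximum is 116, attained at A_3.

116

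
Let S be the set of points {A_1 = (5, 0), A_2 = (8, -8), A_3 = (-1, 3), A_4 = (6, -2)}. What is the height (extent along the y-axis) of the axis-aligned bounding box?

11

max y = 3, min y = -8, so height = 11.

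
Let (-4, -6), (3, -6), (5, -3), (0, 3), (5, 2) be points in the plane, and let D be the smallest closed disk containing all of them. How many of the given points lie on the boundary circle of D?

The farthest pair is (-4, -6)–(5, 2) with squared distance 145. The circle on this segment as diameter has centre (0.5, -2) and r² = 145/4 = 36.25.
Check (3, -6): distance² to centre = 22.25 ≤ 36.25, so it lies inside.
All remaining points lie in this disk, and no smaller disk contains both endpoints, so this is the minimum enclosing circle.
The points at distance exactly r from the centre are (-4, -6), (5, 2) — 2 points.

2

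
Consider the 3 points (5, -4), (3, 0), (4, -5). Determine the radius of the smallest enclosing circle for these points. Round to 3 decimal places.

2.550

Call the three points A, B, C in the order given.
Side lengths²: AB² = 20, AC² = 2, BC² = 26.
Since BC² = 26 ≥ 20 + 2 = 22, the angle opposite BC is not acute, so the smallest enclosing circle has BC as diameter.
Centre = midpoint of BC = (3.5, -2.5), r² = 26/4 = 6.5.
r = √(6.5) ≈ 2.550.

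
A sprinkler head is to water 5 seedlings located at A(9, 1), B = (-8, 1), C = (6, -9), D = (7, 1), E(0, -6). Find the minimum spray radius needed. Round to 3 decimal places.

8.981

By Welzl's lemma the MEC is supported by two points (diametrically opposite) or three points (on a circumcircle).
The minimum enclosing circle is determined by three boundary points: A, B, C.
Their circumcentre is (0.5, -1.9) with r² = 80.66.
The farthest remaining point D is at distance² 50.66 ≤ 80.66.
r = √(80.66) ≈ 8.981.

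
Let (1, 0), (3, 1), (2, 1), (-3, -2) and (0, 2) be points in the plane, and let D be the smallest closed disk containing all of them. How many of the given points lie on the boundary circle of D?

2

The minimum enclosing circle of a finite set is fixed by two of the points (as a diameter) or three (as a circumcircle).
The farthest pair is (3, 1)–(-3, -2) with squared distance 45. The circle on this segment as diameter has centre (0, -0.5) and r² = 45/4 = 11.25.
Check (1, 0): distance² to centre = 1.25 ≤ 11.25, so it lies inside.
All remaining points lie in this disk, and no smaller disk contains both endpoints, so this is the minimum enclosing circle.
The points at distance exactly r from the centre are (3, 1), (-3, -2) — 2 points.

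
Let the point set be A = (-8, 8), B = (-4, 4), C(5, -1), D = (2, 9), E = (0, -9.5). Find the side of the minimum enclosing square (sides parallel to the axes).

18.5

The bounding box has width 13 and height 18.5.
An axis-aligned square enclosing the set must have side ≥ max(width, height).
So the minimum side is max(13, 18.5) = 18.5.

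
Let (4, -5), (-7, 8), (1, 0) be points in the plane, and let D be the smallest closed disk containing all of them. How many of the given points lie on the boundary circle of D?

2

Call the three points A, B, C in the order given.
Side lengths²: AB² = 290, AC² = 34, BC² = 128.
Since AB² = 290 ≥ 128 + 34 = 162, the angle opposite AB is not acute, so the smallest enclosing circle has AB as diameter.
Centre = midpoint of AB = (-1.5, 1.5), r² = 290/4 = 72.5.
The points at distance exactly r from the centre are (4, -5), (-7, 8) — 2 points.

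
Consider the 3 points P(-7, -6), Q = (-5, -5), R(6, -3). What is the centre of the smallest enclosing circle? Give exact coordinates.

Side lengths²: PQ² = 5, PR² = 178, QR² = 125.
Since PR² = 178 ≥ 125 + 5 = 130, the angle opposite PR is not acute, so the smallest enclosing circle has PR as diameter.
Centre = midpoint of PR = (-0.5, -4.5), r² = 178/4 = 44.5.
Centre = (-0.5, -4.5).

(-0.5, -4.5)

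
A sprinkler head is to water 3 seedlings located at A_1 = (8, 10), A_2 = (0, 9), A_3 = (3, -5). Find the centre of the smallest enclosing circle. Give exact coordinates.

(223/46, 125/46)

Side lengths²: A_1A_2² = 65, A_1A_3² = 250, A_2A_3² = 205.
Since A_1A_3² = 250 < 205 + 65 = 270, the triangle is acute, so the smallest enclosing circle is the circumcircle.
Circumcentre = (223/46, 125/46), r² = 66625/1058.
Centre = (223/46, 125/46).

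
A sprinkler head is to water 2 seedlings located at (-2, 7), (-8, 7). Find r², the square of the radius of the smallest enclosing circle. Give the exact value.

9

The smallest circle enclosing two points has them as diameter endpoints.
Centre = midpoint = (-5, 7); r² = |(-2, 7)−(-8, 7)|²/4 = 36/4 = 9.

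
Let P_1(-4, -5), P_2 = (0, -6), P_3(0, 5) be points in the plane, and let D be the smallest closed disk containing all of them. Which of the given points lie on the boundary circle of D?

Side lengths²: P_1P_2² = 17, P_1P_3² = 116, P_2P_3² = 121.
Since P_2P_3² = 121 < 116 + 17 = 133, the triangle is acute, so the smallest enclosing circle is the circumcircle.
Circumcentre = (-0.75, -0.5), r² = 30.8125.
The points at distance exactly r from the centre are P_1, P_2, P_3 — 3 points.

P_1, P_2, P_3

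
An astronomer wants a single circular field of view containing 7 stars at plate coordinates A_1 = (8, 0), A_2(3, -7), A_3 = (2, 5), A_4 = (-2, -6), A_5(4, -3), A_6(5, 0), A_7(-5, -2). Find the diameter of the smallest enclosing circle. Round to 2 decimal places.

13.15

A smallest enclosing disk is always determined by at most three of the input points on its boundary.
The farthest pair is A_1–A_7 with squared distance 173. The circle on this segment as diameter has centre (1.5, -1) and r² = 173/4 = 43.25.
Check A_2: distance² to centre = 38.25 ≤ 43.25, so it lies inside.
All remaining points lie in this disk, and no smaller disk contains both endpoints, so this is the minimum enclosing circle.
Diameter = 2r = 2√(43.25) ≈ 13.15.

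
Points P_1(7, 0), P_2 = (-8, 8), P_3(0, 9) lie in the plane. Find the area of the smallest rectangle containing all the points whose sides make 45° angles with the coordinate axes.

103.5

In coordinates u = x + y, v = x − y the rectangle is axis-aligned; the map (x,y)→(u,v) scales areas by 2.
u-values: 7, 0, 9; range = 9 − 0 = 9.
v-values: 7, -16, -9; range = 7 − (-16) = 23.
Area = (9 × 23) / 2 = 103.5.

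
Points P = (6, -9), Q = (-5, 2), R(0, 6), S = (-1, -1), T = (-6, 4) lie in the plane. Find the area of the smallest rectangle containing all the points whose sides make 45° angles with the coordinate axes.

112.5

In coordinates u = x + y, v = x − y the rectangle is axis-aligned; the map (x,y)→(u,v) scales areas by 2.
u-values: -3, -3, 6, -2, -2; range = 6 − (-3) = 9.
v-values: 15, -7, -6, 0, -10; range = 15 − (-10) = 25.
Area = (9 × 25) / 2 = 112.5.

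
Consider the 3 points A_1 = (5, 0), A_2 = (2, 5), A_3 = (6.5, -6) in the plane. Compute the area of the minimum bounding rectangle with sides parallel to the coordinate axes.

x ranges over [2, 6.5], width 4.5.
y ranges over [-6, 5], height 11.
Area = 4.5 × 11 = 49.5.

49.5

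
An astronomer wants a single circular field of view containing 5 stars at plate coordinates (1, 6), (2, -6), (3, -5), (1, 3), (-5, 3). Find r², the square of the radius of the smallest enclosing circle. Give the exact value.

37.7

By Welzl's lemma the MEC is supported by two points (diametrically opposite) or three points (on a circumcircle).
The minimum enclosing circle is determined by three boundary points: (1, 6), (2, -6), (-5, 3).
Their circumcentre is (0.3, -0.1) with r² = 37.7.
The farthest remaining point (3, -5) is at distance² 31.3 ≤ 37.7.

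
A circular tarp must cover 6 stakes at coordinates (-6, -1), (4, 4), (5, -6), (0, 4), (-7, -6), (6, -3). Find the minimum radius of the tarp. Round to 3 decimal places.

The minimum enclosing circle is determined by three boundary points: (4, 4), (5, -6), (-7, -6).
Their circumcentre is (-1, -1.55) with r² = 55.8025.
The farthest remaining point (6, -3) is at distance² 51.1025 ≤ 55.8025.
r = √(55.8025) ≈ 7.470.

7.470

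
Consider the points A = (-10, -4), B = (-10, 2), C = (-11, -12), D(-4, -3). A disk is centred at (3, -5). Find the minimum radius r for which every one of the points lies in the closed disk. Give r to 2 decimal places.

15.65

The required radius is the distance from (3, -5) to the farthest point.
Squared distances: 170, 218, 245, 53.
Maximum is 245, attained at C.
r = √245 ≈ 15.65.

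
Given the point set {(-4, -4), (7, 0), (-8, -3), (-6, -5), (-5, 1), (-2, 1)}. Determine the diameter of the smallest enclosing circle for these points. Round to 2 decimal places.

The farthest pair is (7, 0)–(-8, -3) with squared distance 234. The circle on this segment as diameter has centre (-0.5, -1.5) and r² = 234/4 = 58.5.
Check (-4, -4): distance² to centre = 18.5 ≤ 58.5, so it lies inside.
All remaining points lie in this disk, and no smaller disk contains both endpoints, so this is the minimum enclosing circle.
Diameter = 2r = 2√(58.5) ≈ 15.30.

15.30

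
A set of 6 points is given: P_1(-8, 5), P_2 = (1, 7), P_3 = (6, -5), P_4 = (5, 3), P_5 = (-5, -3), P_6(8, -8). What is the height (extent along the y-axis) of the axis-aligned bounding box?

15

max y = 7, min y = -8, so height = 15.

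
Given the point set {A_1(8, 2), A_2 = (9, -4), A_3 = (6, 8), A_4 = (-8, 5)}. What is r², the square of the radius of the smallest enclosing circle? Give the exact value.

92.5

The farthest pair is A_2–A_4 with squared distance 370. The circle on this segment as diameter has centre (0.5, 0.5) and r² = 370/4 = 92.5.
Check A_1: distance² to centre = 58.5 ≤ 92.5, so it lies inside.
All remaining points lie in this disk, and no smaller disk contains both endpoints, so this is the minimum enclosing circle.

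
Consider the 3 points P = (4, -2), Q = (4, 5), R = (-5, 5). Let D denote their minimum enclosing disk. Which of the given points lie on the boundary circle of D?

Side lengths²: PQ² = 49, PR² = 130, QR² = 81.
Since PR² = 130 ≥ 81 + 49 = 130, the angle opposite PR is not acute, so the smallest enclosing circle has PR as diameter.
Centre = midpoint of PR = (-0.5, 1.5), r² = 130/4 = 32.5.
The points at distance exactly r from the centre are P, Q, R — 3 points.

P, Q, R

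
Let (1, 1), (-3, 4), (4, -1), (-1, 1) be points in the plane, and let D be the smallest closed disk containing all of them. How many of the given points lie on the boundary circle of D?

2

The minimum enclosing circle of a finite set is fixed by two of the points (as a diameter) or three (as a circumcircle).
The farthest pair is (-3, 4)–(4, -1) with squared distance 74. The circle on this segment as diameter has centre (0.5, 1.5) and r² = 74/4 = 18.5.
Check (1, 1): distance² to centre = 0.5 ≤ 18.5, so it lies inside.
All remaining points lie in this disk, and no smaller disk contains both endpoints, so this is the minimum enclosing circle.
The points at distance exactly r from the centre are (-3, 4), (4, -1) — 2 points.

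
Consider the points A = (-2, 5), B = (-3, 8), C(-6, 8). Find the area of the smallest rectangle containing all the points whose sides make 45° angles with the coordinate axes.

10.5

In coordinates u = x + y, v = x − y the rectangle is axis-aligned; the map (x,y)→(u,v) scales areas by 2.
u-values: 3, 5, 2; range = 5 − 2 = 3.
v-values: -7, -11, -14; range = -7 − (-14) = 7.
Area = (3 × 7) / 2 = 10.5.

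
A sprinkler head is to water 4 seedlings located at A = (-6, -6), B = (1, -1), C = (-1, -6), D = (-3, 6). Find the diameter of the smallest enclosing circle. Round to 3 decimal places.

12.540

A smallest enclosing disk is always determined by at most three of the input points on its boundary.
The minimum enclosing circle is determined by three boundary points: A, C, D.
Their circumcentre is (-3.5, -0.25) with r² = 39.3125.
The farthest remaining point B is at distance² 20.8125 ≤ 39.3125.
Diameter = 2r = 2√(39.3125) ≈ 12.540.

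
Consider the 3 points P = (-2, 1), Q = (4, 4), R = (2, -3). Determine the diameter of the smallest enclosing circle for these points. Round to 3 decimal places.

7.674

Side lengths²: PQ² = 45, PR² = 32, QR² = 53.
Since QR² = 53 < 45 + 32 = 77, the triangle is acute, so the smallest enclosing circle is the circumcircle.
Circumcentre = (11/6, 5/6), r² = 265/18.
Diameter = 2r = 2√(265/18) ≈ 7.674.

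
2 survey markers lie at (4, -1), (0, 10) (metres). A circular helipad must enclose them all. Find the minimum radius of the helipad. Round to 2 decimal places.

The smallest circle enclosing two points has them as diameter endpoints.
Centre = midpoint = (2, 4.5); r² = |(4, -1)−(0, 10)|²/4 = 137/4 = 34.25.
r = √(34.25) ≈ 5.85.

5.85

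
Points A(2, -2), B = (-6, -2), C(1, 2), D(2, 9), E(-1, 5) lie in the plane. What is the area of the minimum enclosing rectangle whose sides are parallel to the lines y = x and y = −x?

In coordinates u = x + y, v = x − y the rectangle is axis-aligned; the map (x,y)→(u,v) scales areas by 2.
u-values: 0, -8, 3, 11, 4; range = 11 − (-8) = 19.
v-values: 4, -4, -1, -7, -6; range = 4 − (-7) = 11.
Area = (19 × 11) / 2 = 104.5.

104.5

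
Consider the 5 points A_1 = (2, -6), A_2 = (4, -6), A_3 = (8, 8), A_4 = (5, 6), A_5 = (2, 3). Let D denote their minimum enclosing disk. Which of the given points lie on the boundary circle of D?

A_1, A_3

A smallest enclosing disk is always determined by at most three of the input points on its boundary.
The farthest pair is A_1–A_3 with squared distance 232. The circle on this segment as diameter has centre (5, 1) and r² = 232/4 = 58.
Check A_2: distance² to centre = 50 ≤ 58, so it lies inside.
All remaining points lie in this disk, and no smaller disk contains both endpoints, so this is the minimum enclosing circle.
The points at distance exactly r from the centre are A_1, A_3 — 2 points.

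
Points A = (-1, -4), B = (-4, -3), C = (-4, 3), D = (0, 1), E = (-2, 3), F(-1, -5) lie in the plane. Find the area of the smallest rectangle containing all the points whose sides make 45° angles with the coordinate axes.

In coordinates u = x + y, v = x − y the rectangle is axis-aligned; the map (x,y)→(u,v) scales areas by 2.
u-values: -5, -7, -1, 1, 1, -6; range = 1 − (-7) = 8.
v-values: 3, -1, -7, -1, -5, 4; range = 4 − (-7) = 11.
Area = (8 × 11) / 2 = 44.

44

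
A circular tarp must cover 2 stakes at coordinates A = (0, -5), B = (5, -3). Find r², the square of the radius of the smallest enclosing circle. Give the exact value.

7.25

The smallest circle enclosing two points has them as diameter endpoints.
Centre = midpoint = (2.5, -4); r² = |AB|²/4 = 29/4 = 7.25.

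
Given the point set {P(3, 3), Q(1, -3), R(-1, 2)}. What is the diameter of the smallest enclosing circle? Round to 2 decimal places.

6.38

Side lengths²: PQ² = 40, PR² = 17, QR² = 29.
Since PQ² = 40 < 29 + 17 = 46, the triangle is acute, so the smallest enclosing circle is the circumcircle.
Circumcentre = (35/22, 3/22), r² = 2465/242.
Diameter = 2r = 2√(2465/242) ≈ 6.38.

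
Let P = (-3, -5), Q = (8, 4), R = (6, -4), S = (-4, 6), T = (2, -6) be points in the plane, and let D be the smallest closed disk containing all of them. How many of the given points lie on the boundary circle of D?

The minimum enclosing circle is determined by three boundary points: P, Q, S.
Their circumcentre is (86/65, 61/65) with r² = 227957/4225.
The farthest remaining point T is at distance² 205337/4225 ≤ 227957/4225.
The points at distance exactly r from the centre are P, Q, S — 3 points.

3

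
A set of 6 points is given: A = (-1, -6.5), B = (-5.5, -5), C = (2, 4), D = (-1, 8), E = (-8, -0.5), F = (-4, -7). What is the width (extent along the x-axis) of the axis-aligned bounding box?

max x = 2, min x = -8, so width = 10.

10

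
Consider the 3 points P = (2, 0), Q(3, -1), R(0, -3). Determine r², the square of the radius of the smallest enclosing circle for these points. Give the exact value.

Side lengths²: PQ² = 2, PR² = 13, QR² = 13.
Since QR² = 13 < 13 + 2 = 15, the triangle is acute, so the smallest enclosing circle is the circumcircle.
Circumcentre = (1.3, -1.7), r² = 3.38.

3.38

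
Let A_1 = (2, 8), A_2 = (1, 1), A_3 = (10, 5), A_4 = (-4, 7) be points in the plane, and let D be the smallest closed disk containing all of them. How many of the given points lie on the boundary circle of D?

The minimum enclosing circle of a finite set is fixed by two of the points (as a diameter) or three (as a circumcircle).
The farthest pair is A_3–A_4 with squared distance 200. The circle on this segment as diameter has centre (3, 6) and r² = 200/4 = 50.
Check A_1: distance² to centre = 5 ≤ 50, so it lies inside.
All remaining points lie in this disk, and no smaller disk contains both endpoints, so this is the minimum enclosing circle.
The points at distance exactly r from the centre are A_3, A_4 — 2 points.

2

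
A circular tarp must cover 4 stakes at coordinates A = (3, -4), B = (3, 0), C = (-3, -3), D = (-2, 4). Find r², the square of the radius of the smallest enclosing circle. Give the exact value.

The farthest pair is A–D with squared distance 89. The circle on this segment as diameter has centre (0.5, 0) and r² = 89/4 = 22.25.
Check B: distance² to centre = 6.25 ≤ 22.25, so it lies inside.
All remaining points lie in this disk, and no smaller disk contains both endpoints, so this is the minimum enclosing circle.

22.25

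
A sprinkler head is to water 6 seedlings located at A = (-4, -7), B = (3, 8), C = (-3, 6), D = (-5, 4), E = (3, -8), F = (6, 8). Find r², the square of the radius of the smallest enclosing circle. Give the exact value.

The farthest pair is A–F with squared distance 325. The circle on this segment as diameter has centre (1, 0.5) and r² = 325/4 = 81.25.
Check B: distance² to centre = 60.25 ≤ 81.25, so it lies inside.
All remaining points lie in this disk, and no smaller disk contains both endpoints, so this is the minimum enclosing circle.

81.25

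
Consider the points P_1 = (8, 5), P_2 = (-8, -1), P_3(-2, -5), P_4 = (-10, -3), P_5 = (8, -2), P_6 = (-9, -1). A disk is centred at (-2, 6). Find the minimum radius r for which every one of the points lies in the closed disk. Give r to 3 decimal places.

The required radius is the distance from (-2, 6) to the farthest point.
Squared distances: 101, 85, 121, 145, 164, 98.
Maximum is 164, attained at P_5.
r = √164 ≈ 12.806.

12.806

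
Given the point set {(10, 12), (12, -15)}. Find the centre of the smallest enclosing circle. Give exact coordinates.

(11, -1.5)

The smallest circle enclosing two points has them as diameter endpoints.
Centre = midpoint = (11, -1.5); r² = |(10, 12)−(12, -15)|²/4 = 733/4 = 183.25.
Centre = (11, -1.5).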